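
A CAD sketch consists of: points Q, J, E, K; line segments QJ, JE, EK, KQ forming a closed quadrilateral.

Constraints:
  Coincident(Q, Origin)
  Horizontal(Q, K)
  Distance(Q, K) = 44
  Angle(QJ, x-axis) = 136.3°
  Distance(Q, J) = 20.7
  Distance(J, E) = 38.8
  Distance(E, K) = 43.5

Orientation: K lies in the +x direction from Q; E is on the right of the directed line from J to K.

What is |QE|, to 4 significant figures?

19.65

Q is at the origin; QK is horizontal with |QK| = 44.0 and K in +x, so K = (44.0, 0). QJ runs at 136.3° with |QJ| = 20.7, so J = (-14.97, 14.30). E is determined by |JE| = 38.8 and |EK| = 43.5 together: it lies at the intersection of circle(J, 38.8) and circle(K, 43.5). With |JK| = 60.67, the foot of the radical line on JK is 27.15 from J and the perpendicular offset is √(38.8² − 27.15²) = 27.72. Taking the right-of-JK solution: E = (4.886, -19.04).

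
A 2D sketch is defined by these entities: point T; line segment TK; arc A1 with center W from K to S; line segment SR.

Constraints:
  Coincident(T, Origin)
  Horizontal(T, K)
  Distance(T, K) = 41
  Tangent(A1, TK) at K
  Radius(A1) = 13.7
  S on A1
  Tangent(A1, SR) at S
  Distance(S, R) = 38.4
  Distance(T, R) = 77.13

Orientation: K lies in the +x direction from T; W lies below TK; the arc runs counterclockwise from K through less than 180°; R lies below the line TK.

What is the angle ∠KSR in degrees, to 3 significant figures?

113°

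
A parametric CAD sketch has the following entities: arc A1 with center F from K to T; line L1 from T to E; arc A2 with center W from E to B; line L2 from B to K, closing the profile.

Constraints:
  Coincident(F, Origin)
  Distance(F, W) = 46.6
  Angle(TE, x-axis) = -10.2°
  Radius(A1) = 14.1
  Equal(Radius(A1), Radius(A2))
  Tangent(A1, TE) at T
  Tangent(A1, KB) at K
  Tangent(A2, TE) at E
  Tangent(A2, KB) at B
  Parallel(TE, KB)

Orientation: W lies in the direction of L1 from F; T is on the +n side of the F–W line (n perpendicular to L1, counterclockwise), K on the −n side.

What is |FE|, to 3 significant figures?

48.7

Tangency of A1 to both parallel lines with radius 14.1 puts T and K at F ± 14.1·n: T = (2.50, 13.9), K = (-2.50, -13.9). Equal radii place E and B the same way about W: E = W + 14.1·n = (48.4, 5.63), B = W − 14.1·n = (43.4, -22.1). Then |FE| = |E − F| = 48.7.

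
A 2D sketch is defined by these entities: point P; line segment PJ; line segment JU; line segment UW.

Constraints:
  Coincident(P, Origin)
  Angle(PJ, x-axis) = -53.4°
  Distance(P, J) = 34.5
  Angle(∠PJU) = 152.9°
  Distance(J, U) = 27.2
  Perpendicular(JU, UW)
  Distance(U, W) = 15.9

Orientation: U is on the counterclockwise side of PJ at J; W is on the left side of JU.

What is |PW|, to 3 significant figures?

57.9

∠PJU = 152.9°, so JU runs at -53.4° + (180° − 152.9°) = -26.3° from the x-axis; with |JU| = 27.2, U = J + 27.2·(cos -26.3°, sin -26.3°) = (45.0, -39.7). The perpendicularity gives UW at right angles to JU; with |UW| = 15.9 on the left of JU, W = U + 15.9·(0.443, 0.896) = (52.0, -25.5). Then |PW| = |W − P| = 57.9.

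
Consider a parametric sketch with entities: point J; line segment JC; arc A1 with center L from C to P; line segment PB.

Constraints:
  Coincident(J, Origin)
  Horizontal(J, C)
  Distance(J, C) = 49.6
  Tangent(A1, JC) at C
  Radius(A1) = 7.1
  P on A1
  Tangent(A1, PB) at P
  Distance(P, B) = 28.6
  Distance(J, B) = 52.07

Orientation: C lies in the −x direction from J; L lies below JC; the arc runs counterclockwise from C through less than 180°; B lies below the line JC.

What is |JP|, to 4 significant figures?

56.52

Checks: |LP| = 7.100 ✓; ∠(LP, PB) = 90.00° ✓; |PB| = 28.60 ✓; |JB| = 52.07 ✓.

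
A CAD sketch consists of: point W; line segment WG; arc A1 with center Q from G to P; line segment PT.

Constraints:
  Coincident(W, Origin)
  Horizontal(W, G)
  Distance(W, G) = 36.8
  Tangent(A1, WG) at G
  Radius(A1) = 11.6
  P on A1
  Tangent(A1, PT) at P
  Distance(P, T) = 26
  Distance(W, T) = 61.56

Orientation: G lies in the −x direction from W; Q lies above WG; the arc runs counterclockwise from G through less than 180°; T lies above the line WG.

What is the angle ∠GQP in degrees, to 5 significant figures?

139.26°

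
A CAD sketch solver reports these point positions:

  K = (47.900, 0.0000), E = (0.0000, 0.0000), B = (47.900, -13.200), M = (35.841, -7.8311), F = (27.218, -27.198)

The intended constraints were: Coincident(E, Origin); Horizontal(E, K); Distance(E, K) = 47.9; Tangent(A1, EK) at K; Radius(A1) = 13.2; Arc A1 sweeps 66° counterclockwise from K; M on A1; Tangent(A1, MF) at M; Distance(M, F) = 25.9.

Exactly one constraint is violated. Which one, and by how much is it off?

Distance(M, F) = 25.9 — off by 4.70.

E = (0.00, 0.00) ✓; E.y = 0.00, K.y = 0.00 ✓; |EK| = 47.90 ✓; ∠(BK, KE) = 90.00° ✓; |BK| = 13.20 ✓; bearing(B→M) − bearing(B→K) = 66.00° ✓; |BM| = 13.20 ✓; ∠(BM, MF) = 90.00° ✓; |MF| = 21.20 ✗.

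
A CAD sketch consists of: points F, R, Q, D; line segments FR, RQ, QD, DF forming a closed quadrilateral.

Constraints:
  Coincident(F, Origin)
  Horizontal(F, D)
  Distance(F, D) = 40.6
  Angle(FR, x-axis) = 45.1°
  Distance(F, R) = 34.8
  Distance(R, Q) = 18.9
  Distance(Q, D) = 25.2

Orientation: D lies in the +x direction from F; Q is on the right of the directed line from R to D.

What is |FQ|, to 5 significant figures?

18.185

Checks: |RQ| = 18.90 ✓; |QD| = 25.20 ✓.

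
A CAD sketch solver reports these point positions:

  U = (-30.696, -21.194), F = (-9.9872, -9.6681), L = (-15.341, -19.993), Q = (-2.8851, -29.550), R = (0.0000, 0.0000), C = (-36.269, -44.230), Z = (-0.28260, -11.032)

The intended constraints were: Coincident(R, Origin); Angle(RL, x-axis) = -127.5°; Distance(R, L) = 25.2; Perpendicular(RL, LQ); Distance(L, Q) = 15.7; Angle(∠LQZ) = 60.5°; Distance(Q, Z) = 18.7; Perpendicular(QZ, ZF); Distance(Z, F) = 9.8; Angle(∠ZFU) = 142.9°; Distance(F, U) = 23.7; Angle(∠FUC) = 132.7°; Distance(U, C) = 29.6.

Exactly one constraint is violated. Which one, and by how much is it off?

Distance(U, C) = 29.6 — off by 5.90.

R = (0.00, 0.00) ✓; RL at -127.5° ✓; |RL| = 25.20 ✓; ∠(RL, LQ) = 90.00° ✓; |LQ| = 15.70 ✓; ∠LQZ = 60.50° ✓; |QZ| = 18.70 ✓; ∠(QZ, ZF) = 90.00° ✓; |ZF| = 9.800 ✓; ∠ZFU = 142.9° ✓; |FU| = 23.70 ✓; ∠FUC = 132.7° ✓; |UC| = 23.70 ✗.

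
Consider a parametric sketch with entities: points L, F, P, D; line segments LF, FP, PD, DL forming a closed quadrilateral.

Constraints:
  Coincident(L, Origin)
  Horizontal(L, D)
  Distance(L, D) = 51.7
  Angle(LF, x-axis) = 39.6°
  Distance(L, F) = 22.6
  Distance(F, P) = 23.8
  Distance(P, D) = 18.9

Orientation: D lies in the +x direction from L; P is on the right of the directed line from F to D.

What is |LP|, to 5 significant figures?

33.304

Checks: |FP| = 23.80 ✓; |PD| = 18.90 ✓.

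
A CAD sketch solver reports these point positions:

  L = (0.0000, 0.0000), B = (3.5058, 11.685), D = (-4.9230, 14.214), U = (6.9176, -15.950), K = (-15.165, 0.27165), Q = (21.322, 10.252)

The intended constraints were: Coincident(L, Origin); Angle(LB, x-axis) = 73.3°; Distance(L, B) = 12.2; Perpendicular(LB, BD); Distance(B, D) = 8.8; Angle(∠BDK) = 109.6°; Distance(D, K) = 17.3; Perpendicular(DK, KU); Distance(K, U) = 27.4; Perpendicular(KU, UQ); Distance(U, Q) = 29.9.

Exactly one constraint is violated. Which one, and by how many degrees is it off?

Perpendicular(KU, UQ) — off by 7.50°.

L = (0.00, 0.00) ✓; LB at 73.30° ✓; |LB| = 12.20 ✓; ∠(LB, BD) = 90.00° ✓; |BD| = 8.800 ✓; ∠BDK = 109.6° ✓; |DK| = 17.30 ✓; ∠(DK, KU) = 90.00° ✓; |KU| = 27.40 ✓; ∠(KU, UQ) = 97.50° ✗; |UQ| = 29.90 ✓.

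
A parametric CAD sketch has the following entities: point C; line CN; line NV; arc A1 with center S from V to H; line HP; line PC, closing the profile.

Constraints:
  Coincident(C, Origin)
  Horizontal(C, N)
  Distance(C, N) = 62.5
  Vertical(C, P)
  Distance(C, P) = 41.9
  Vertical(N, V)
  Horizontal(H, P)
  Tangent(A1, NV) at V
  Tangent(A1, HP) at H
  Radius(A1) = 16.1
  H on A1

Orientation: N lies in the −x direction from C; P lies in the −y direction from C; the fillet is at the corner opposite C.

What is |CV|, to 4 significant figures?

67.62

The virtual corner opposite C is at (-62.50, -41.90). Since A1 is tangent to NV there, SV ⟂ NV and A1 meets HP tangentially, so SH is at right angles to HP, with radius 16.1, so the center S sits 16.1 in from both sides at S = (-46.40, -25.80). That places the tangent points at V = (-62.50, -25.80) on NV and H = (-46.40, -41.90) on HP. Then |CV| = |V − C| = 67.62.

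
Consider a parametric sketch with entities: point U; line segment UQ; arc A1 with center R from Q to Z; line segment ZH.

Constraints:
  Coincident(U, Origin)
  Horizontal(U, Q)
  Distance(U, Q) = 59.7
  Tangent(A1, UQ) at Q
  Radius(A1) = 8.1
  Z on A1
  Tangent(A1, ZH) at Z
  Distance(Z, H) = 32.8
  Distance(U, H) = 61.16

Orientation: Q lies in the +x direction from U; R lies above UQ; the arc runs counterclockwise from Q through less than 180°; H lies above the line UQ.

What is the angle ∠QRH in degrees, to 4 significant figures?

157.6°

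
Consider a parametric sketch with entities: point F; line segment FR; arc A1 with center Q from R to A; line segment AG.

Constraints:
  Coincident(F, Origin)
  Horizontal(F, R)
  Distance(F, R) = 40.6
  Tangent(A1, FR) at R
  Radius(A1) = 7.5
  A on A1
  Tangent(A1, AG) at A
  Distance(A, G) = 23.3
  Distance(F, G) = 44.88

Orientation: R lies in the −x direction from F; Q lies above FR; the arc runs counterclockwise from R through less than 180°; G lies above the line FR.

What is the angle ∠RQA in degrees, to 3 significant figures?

89.1°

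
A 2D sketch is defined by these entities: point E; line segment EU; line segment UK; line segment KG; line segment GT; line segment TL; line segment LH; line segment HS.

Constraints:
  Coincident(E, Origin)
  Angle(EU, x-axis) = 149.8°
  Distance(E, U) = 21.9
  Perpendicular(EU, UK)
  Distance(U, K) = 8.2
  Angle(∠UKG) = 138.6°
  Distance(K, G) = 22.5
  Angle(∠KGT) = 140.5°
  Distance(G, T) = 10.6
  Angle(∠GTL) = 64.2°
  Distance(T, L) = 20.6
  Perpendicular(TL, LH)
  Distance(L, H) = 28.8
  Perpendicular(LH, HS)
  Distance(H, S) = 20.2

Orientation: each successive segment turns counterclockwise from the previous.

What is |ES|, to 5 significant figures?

42.293

E is at the origin; EU runs at 149.8° with length 21.9, so U = (-18.928, 11.016). EU is perpendicular to UK, so UK runs at -120.20°; with |UK| = 8.2, K = (-23.052, 3.9291). ∠UKG = 138.6° gives KG at -78.800° from the x-axis; with |KG| = 22.5, G = (-18.682, -18.142). ∠KGT = 140.5° gives GT at -39.300° from the x-axis; with |GT| = 10.6, T = (-10.479, -24.856). ∠GTL = 64.2° gives TL at 76.500° from the x-axis; with |TL| = 20.6, L = (-5.6704, -4.8254). TL is perpendicular to LH, so LH runs at 166.50°; with |LH| = 28.8, H = (-33.675, 1.8978). LH ⟂ HS, so HS runs at -103.50°; with |HS| = 20.2, S = (-38.390, -17.744). Then |ES| = |S − E| = 42.293.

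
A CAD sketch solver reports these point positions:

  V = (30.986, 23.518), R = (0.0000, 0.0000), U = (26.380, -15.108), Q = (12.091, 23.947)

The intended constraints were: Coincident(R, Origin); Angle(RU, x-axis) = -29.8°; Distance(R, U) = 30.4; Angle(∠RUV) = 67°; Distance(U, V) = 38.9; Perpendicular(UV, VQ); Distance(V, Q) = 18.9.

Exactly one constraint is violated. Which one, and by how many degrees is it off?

Perpendicular(UV, VQ) — off by 5.50°.

R = (0.00, 0.00) ✓; RU at -29.80° ✓; |RU| = 30.40 ✓; ∠RUV = 67.00° ✓; |UV| = 38.90 ✓; ∠(UV, VQ) = 95.50° ✗; |VQ| = 18.90 ✓.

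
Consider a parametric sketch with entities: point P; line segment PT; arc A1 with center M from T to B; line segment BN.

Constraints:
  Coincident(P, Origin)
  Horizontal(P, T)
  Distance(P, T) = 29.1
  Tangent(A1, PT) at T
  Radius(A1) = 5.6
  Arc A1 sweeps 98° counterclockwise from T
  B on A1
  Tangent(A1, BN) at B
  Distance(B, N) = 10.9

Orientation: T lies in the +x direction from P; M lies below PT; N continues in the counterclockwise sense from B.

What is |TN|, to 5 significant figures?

17.639

On A1, T sits at bearing 90° from M; a 98° counterclockwise sweep puts B at bearing 188°, so B = M + 5.6·(cos 188°, sin 188°) = (23.554, -6.3794). Since A1 is tangent to BN there, MB ⟂ BN, so BN runs along (−sin 188°, cos 188°); with |BN| = 10.9, N = (25.071, -17.173). Then |TN| = |N − T| = 17.639.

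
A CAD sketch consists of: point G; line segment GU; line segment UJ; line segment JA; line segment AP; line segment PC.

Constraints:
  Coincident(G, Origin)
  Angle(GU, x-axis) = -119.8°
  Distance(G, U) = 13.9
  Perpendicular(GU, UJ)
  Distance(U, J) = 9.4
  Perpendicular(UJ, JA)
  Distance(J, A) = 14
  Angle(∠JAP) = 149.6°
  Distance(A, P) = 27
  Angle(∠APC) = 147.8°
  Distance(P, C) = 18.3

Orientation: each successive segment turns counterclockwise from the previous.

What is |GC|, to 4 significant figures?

37.85

G is at the origin; GU runs at -119.8° with length 13.9, so U = (-6.908, -12.06). GU is perpendicular to UJ, so UJ runs at -29.80°; with |UJ| = 9.4, J = (1.249, -16.73). The perpendicularity gives JA at right angles to UJ, so JA runs at 60.20°; with |JA| = 14.0, A = (8.207, -4.585). ∠JAP = 149.6° gives AP at 90.60° from the x-axis; with |AP| = 27.0, P = (7.924, 22.41). ∠APC = 147.8° gives PC at 122.8° from the x-axis; with |PC| = 18.3, C = (-1.989, 37.80). Then |GC| = |C − G| = 37.85.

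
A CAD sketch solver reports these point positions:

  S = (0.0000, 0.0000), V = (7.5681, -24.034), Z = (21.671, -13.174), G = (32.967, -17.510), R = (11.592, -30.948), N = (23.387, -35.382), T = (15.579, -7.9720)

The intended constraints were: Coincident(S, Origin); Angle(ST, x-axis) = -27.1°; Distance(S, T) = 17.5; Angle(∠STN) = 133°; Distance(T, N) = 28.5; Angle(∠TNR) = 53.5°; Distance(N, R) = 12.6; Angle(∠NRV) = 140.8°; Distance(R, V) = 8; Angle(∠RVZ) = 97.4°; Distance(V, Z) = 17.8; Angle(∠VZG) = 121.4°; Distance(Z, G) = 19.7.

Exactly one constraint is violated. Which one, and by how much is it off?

Distance(Z, G) = 19.7 — off by 7.60.

S = (0.00, 0.00) ✓; ST at -27.10° ✓; |ST| = 17.50 ✓; ∠STN = 133.0° ✓; |TN| = 28.50 ✓; ∠TNR = 53.50° ✓; |NR| = 12.60 ✓; ∠NRV = 140.8° ✓; |RV| = 8.000 ✓; ∠RVZ = 97.40° ✓; |VZ| = 17.80 ✓; ∠VZG = 121.4° ✓; |ZG| = 12.10 ✗.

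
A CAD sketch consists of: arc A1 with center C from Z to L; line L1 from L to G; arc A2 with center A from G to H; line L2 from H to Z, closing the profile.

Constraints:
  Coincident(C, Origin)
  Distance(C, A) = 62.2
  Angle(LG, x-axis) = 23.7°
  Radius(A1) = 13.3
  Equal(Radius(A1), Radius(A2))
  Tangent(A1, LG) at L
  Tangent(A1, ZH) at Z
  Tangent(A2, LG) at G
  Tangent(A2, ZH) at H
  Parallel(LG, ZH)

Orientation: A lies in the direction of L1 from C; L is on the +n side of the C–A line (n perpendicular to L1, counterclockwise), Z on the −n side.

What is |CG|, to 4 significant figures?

63.61

The slot axis is L1's direction at 23.7°, so u = (cos 23.7°, sin 23.7°) = (0.9157, 0.4019) and n = (−sin 23.7°, cos 23.7°) = (-0.4019, 0.9157). C is at the origin and A lies 62.2 along u from C, so A = 62.2·u = (56.95, 25.00). Tangency of A1 to both parallel lines with radius 13.3 puts L and Z at C ± 13.3·n: L = (-5.346, 12.18), Z = (5.346, -12.18). Equal radii place G and H the same way about A: G = A + 13.3·n = (51.61, 37.18), H = A − 13.3·n = (62.30, 12.82). Then |CG| = |G − C| = 63.61.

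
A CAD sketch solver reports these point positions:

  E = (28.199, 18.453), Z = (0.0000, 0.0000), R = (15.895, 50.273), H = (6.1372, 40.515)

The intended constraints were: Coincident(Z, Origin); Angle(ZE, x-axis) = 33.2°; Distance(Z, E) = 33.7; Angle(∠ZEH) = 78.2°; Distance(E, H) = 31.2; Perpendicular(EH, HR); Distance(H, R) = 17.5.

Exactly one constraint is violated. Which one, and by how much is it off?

Distance(H, R) = 17.5 — off by 3.70.

Z = (0.00, 0.00) ✓; ZE at 33.20° ✓; |ZE| = 33.70 ✓; ∠ZEH = 78.20° ✓; |EH| = 31.20 ✓; ∠(EH, HR) = 90.00° ✓; |HR| = 13.80 ✗.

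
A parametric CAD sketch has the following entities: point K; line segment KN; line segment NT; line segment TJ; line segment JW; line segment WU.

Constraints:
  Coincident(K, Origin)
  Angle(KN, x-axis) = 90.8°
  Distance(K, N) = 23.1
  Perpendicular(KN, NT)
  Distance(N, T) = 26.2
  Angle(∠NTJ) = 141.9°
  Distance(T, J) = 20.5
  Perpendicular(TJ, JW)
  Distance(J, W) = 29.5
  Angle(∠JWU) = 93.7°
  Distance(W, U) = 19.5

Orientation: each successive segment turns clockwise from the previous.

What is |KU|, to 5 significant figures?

8.2275

K is at the origin; KN runs at 90.8° with length 23.1, so N = (-0.32253, 23.098). KN is perpendicular to NT, so NT runs at 0.80000°; with |NT| = 26.2, T = (25.875, 23.464). ∠NTJ = 141.9° gives TJ at -37.300° from the x-axis; with |TJ| = 20.5, J = (42.182, 11.041). The perpendicularity gives JW at right angles to TJ, so JW runs at -127.30°; with |JW| = 29.5, W = (24.305, -12.426). ∠JWU = 93.7° gives WU at 146.40° from the x-axis; with |WU| = 19.5, U = (8.0635, -1.6345). Then |KU| = |U − K| = 8.2275.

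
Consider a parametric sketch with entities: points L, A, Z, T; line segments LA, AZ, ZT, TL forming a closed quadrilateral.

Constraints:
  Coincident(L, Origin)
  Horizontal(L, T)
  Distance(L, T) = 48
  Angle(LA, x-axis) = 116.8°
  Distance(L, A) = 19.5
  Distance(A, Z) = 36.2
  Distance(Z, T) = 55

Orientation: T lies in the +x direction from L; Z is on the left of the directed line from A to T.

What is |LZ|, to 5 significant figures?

46.921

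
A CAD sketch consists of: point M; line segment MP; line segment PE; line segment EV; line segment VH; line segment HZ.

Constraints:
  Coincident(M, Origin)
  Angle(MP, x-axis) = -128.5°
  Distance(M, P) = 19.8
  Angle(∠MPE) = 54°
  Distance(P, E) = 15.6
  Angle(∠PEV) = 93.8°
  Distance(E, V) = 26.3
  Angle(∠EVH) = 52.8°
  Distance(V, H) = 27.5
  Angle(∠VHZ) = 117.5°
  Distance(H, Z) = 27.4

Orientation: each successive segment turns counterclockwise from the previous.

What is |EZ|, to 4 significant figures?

24.48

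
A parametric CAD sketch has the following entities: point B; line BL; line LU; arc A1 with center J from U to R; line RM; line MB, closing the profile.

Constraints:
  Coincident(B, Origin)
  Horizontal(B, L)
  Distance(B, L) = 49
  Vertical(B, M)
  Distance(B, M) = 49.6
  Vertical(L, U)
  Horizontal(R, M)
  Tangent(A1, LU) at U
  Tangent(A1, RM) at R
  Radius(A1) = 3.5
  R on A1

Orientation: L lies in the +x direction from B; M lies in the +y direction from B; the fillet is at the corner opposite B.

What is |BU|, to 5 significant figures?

67.277

B is at the origin; BL is horizontal with |BL| = 49.0 and L on the +x side, so L = (49.000, 0.0000). BM is vertical with |BM| = 49.6 and M on the +y side, so M = (0.0000, 49.600). The virtual corner opposite B is at (49.000, 49.600). A1 meets LU tangentially, so JU is at right angles to LU and the tangent condition forces JR to be normal to RM, with radius 3.5, so the center J sits 3.5 in from both sides at J = (45.500, 46.100). That places the tangent points at U = (49.000, 46.100) on LU and R = (45.500, 49.600) on RM. Then |BU| = |U − B| = 67.277.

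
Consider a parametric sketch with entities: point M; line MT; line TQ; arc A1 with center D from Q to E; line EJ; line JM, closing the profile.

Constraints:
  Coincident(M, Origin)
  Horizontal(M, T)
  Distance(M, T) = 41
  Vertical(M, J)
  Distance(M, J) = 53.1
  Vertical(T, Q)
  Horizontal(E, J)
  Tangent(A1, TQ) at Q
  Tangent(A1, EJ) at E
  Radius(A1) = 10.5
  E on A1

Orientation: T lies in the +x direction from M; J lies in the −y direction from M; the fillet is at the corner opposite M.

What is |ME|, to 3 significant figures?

61.2

M is at the origin; MT is horizontal with |MT| = 41.0 and T on the +x side, so T = (41.0, 0.00). M and J share the same x with |MJ| = 53.1 and J on the −y side, so J = (0.00, -53.1). The virtual corner opposite M is at (41.0, -53.1). The tangent condition forces DQ to be normal to TQ and tangency of A1 to EJ means the radius DE is perpendicular to EJ, with radius 10.5, so the center D sits 10.5 in from both sides at D = (30.5, -42.6). That places the tangent points at Q = (41.0, -42.6) on TQ and E = (30.5, -53.1) on EJ. Then |ME| = |E − M| = 61.2.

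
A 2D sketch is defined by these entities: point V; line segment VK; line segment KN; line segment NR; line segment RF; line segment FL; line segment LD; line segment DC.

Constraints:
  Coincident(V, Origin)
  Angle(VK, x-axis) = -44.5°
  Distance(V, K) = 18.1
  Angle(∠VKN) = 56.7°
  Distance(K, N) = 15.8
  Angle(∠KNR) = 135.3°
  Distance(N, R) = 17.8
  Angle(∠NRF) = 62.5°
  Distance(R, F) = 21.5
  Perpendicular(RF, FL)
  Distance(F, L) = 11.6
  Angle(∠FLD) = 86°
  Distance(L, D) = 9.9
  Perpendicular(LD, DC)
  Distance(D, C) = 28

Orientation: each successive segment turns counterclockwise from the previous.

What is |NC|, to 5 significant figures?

33.246

V is at the origin; VK runs at -44.5° with length 18.1, so K = (12.910, -12.686). ∠VKN = 56.7° gives KN at 78.800° from the x-axis; with |KN| = 15.8, N = (15.979, 2.8126). ∠KNR = 135.3° gives NR at 123.50° from the x-axis; with |NR| = 17.8, R = (6.1543, 17.656). ∠NRF = 62.5° gives RF at -119.00° from the x-axis; with |RF| = 21.5, F = (-4.2691, -1.1485). The perpendicularity gives FL at right angles to RF, so FL runs at -29.000°; with |FL| = 11.6, L = (5.8764, -6.7723). ∠FLD = 86.0° gives LD at 65.000° from the x-axis; with |LD| = 9.9, D = (10.060, 2.2001). LD ⟂ DC, so DC runs at 155.00°; with |DC| = 28.0, C = (-15.316, 14.033). Then |NC| = |C − N| = 33.246.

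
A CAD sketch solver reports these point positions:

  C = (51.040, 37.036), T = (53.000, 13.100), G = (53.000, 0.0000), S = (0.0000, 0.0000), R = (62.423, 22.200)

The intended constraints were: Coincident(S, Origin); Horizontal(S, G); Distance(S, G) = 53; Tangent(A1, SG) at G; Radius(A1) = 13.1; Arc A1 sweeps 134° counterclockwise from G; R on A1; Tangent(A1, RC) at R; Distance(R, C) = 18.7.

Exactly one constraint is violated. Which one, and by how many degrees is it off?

Tangent(A1, RC) at R — off by 6.50°.

S = (0.00, 0.00) ✓; S.y = 0.00, G.y = 0.00 ✓; |SG| = 53.00 ✓; ∠(TG, GS) = 90.00° ✓; |TG| = 13.10 ✓; bearing(T→R) − bearing(T→G) = 134.0° ✓; |TR| = 13.10 ✓; ∠(TR, RC) = 96.50° ✗; |RC| = 18.70 ✓.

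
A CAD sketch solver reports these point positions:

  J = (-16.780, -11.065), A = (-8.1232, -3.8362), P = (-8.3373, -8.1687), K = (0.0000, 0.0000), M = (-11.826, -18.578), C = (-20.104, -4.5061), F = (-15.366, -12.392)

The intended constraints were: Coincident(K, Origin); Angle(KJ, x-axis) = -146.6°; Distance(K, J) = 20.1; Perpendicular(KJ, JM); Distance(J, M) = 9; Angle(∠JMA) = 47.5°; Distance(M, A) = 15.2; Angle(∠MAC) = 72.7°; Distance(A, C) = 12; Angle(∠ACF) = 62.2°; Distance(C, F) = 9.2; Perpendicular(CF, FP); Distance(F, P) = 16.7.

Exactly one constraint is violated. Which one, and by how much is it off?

Distance(F, P) = 16.7 — off by 8.50.

K = (0.00, 0.00) ✓; KJ at -146.6° ✓; |KJ| = 20.10 ✓; ∠(KJ, JM) = 90.00° ✓; |JM| = 8.999 ✓; ∠JMA = 47.50° ✓; |MA| = 15.20 ✓; ∠MAC = 72.70° ✓; |AC| = 12.00 ✓; ∠ACF = 62.20° ✓; |CF| = 9.200 ✓; ∠(CF, FP) = 90.00° ✓; |FP| = 8.200 ✗.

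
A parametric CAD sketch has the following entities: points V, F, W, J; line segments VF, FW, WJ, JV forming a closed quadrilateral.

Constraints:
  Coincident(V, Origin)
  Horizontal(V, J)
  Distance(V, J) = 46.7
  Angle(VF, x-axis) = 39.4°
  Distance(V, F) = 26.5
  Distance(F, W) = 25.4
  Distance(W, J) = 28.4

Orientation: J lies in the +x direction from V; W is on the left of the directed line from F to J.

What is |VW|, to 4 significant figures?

51.58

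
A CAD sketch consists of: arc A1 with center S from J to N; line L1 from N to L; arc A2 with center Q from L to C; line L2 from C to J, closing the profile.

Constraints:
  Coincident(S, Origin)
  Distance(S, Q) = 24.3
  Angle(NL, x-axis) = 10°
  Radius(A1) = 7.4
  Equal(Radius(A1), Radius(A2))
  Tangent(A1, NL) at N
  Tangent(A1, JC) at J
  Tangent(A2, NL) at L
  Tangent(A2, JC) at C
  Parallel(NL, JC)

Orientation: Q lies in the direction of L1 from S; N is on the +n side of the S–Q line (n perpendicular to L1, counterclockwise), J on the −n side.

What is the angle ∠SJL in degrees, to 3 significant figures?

58.7°

Tangency of A1 to both parallel lines with radius 7.4 puts N and J at S ± 7.4·n: N = (-1.28, 7.29), J = (1.28, -7.29). Equal radii place L and C the same way about Q: L = Q + 7.4·n = (22.6, 11.5), C = Q − 7.4·n = (25.2, -3.07). Then cos ∠SJL = JS·JL / (|JS||JL|), giving 58.7°.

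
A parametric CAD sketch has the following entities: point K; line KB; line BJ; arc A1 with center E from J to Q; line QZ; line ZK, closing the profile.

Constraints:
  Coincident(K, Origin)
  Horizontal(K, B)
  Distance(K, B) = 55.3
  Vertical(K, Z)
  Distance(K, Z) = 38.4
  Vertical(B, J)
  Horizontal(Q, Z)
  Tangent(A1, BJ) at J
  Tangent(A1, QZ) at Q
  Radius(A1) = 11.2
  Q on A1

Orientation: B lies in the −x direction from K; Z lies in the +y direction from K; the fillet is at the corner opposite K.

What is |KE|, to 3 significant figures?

51.8

K and Z share the same x with |KZ| = 38.4 and Z on the +y side, so Z = (0.00, 38.4). The virtual corner opposite K is at (-55.3, 38.4). A1 meets BJ tangentially, so EJ is at right angles to BJ and A1 meets QZ tangentially, so EQ is at right angles to QZ, with radius 11.2, so the center E sits 11.2 in from both sides at E = (-44.1, 27.2). Then |KE| = |E − K| = 51.8.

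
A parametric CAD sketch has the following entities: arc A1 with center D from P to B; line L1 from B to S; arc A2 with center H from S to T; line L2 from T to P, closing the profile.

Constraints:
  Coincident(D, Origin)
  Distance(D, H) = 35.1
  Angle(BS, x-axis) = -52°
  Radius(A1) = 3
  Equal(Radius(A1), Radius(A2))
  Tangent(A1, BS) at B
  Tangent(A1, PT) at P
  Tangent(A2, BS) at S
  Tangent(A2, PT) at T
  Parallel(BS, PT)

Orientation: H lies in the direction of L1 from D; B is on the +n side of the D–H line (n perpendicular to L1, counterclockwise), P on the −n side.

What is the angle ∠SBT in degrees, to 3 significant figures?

9.70°

The slot axis is L1's direction at -52.0°, so u = (cos -52.0°, sin -52.0°) = (0.616, -0.788) and n = (−sin -52.0°, cos -52.0°) = (0.788, 0.616). D is at the origin and H lies 35.1 along u from D, so H = 35.1·u = (21.6, -27.7). Tangency of A1 to both parallel lines with radius 3.0 puts B and P at D ± 3.0·n: B = (2.36, 1.85), P = (-2.36, -1.85). Equal radii place S and T the same way about H: S = H + 3.0·n = (24.0, -25.8), T = H − 3.0·n = (19.2, -29.5). Then cos ∠SBT = BS·BT / (|BS||BT|), giving 9.70°.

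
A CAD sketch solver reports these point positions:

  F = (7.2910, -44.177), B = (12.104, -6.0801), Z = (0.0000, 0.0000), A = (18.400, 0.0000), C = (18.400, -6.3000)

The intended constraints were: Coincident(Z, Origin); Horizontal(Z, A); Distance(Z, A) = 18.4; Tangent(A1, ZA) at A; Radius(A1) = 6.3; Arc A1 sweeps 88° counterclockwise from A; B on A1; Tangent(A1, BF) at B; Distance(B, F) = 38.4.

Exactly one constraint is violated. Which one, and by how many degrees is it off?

Tangent(A1, BF) at B — off by 5.20°.

Z = (0.00, 0.00) ✓; Z.y = 0.00, A.y = 0.00 ✓; |ZA| = 18.40 ✓; ∠(CA, AZ) = 90.00° ✓; |CA| = 6.300 ✓; bearing(C→B) − bearing(C→A) = 88.00° ✓; |CB| = 6.300 ✓; ∠(CB, BF) = 95.20° ✗; |BF| = 38.40 ✓.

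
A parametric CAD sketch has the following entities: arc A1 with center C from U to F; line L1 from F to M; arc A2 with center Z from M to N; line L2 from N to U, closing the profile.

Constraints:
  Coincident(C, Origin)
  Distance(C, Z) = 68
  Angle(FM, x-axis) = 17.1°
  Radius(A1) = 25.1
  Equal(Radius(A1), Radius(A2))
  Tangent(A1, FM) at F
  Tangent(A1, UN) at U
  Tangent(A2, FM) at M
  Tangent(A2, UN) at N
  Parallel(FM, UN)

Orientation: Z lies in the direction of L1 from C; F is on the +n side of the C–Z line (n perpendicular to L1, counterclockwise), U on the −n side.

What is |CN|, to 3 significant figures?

72.5

Tangency of A1 to both parallel lines with radius 25.1 puts F and U at C ± 25.1·n: F = (-7.38, 24.0), U = (7.38, -24.0). Equal radii place M and N the same way about Z: M = Z + 25.1·n = (57.6, 44.0), N = Z − 25.1·n = (72.4, -4.00). Then |CN| = |N − C| = 72.5.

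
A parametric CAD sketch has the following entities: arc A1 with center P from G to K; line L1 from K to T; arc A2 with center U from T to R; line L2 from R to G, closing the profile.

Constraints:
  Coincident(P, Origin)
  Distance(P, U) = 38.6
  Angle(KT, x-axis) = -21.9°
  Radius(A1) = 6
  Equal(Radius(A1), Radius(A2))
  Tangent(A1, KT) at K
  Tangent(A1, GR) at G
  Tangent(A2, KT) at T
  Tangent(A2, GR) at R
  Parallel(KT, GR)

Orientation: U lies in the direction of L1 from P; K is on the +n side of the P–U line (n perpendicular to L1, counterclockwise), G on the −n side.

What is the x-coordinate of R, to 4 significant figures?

33.58

The slot axis is L1's direction at -21.9°, so u = (cos -21.9°, sin -21.9°) = (0.9278, -0.3730) and n = (−sin -21.9°, cos -21.9°) = (0.3730, 0.9278). P is at the origin and U lies 38.6 along u from P, so U = 38.6·u = (35.81, -14.40). Tangency of A1 to both parallel lines with radius 6.0 puts K and G at P ± 6.0·n: K = (2.238, 5.567), G = (-2.238, -5.567). Equal radii place T and R the same way about U: T = U + 6.0·n = (38.05, -8.830), R = U − 6.0·n = (33.58, -19.96). So R.x = 33.58.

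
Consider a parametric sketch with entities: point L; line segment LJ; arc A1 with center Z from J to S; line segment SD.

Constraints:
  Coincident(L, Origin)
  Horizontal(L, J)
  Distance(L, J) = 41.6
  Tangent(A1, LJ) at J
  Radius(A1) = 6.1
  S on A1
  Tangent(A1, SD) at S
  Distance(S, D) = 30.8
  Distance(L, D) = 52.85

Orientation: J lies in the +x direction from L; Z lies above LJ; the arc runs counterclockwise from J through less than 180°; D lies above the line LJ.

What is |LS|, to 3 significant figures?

48.1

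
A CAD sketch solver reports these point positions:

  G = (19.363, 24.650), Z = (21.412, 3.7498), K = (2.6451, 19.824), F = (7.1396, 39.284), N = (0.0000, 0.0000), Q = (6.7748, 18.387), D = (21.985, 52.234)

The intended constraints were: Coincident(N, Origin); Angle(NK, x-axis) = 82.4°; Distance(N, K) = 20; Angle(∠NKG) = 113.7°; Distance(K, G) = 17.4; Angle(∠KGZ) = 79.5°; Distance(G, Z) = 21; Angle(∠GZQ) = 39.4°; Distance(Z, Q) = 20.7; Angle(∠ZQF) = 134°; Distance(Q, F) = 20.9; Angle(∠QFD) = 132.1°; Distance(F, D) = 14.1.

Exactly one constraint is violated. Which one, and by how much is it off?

Distance(F, D) = 14.1 — off by 5.60.

N = (0.00, 0.00) ✓; NK at 82.40° ✓; |NK| = 20.00 ✓; ∠NKG = 113.7° ✓; |KG| = 17.40 ✓; ∠KGZ = 79.50° ✓; |GZ| = 21.00 ✓; ∠GZQ = 39.40° ✓; |ZQ| = 20.70 ✓; ∠ZQF = 134.0° ✓; |QF| = 20.90 ✓; ∠QFD = 132.1° ✓; |FD| = 19.70 ✗.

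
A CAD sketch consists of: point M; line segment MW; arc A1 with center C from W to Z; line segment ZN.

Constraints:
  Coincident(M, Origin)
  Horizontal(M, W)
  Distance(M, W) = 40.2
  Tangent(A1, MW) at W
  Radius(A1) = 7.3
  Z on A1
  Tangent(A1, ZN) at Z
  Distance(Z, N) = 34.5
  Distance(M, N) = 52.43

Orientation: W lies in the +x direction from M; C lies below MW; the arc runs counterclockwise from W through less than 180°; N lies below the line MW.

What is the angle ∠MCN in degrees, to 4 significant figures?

86.74°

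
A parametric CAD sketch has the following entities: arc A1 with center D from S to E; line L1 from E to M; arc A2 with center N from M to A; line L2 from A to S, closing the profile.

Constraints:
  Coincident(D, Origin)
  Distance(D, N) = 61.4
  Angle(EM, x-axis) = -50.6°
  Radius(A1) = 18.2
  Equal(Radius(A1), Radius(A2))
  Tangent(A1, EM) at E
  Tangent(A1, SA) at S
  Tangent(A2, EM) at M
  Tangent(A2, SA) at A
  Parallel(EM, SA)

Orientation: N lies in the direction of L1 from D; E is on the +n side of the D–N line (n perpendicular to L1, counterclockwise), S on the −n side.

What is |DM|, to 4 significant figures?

64.04

Tangency of A1 to both parallel lines with radius 18.2 puts E and S at D ± 18.2·n: E = (14.06, 11.55), S = (-14.06, -11.55). Equal radii place M and A the same way about N: M = N + 18.2·n = (53.04, -35.89), A = N − 18.2·n = (24.91, -59.00). Then |DM| = |M − D| = 64.04.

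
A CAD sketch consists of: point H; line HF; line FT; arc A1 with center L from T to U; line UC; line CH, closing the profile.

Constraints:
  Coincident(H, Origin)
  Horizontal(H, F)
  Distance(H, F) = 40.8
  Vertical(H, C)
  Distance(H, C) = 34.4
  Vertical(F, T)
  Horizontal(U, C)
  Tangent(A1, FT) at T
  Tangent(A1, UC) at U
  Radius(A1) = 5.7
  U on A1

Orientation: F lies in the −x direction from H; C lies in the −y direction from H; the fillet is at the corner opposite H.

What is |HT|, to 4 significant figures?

49.88

H is at the origin; HF is horizontal with |HF| = 40.8 and F on the −x side, so F = (-40.80, 0.000). HC is vertical with |HC| = 34.4 and C on the −y side, so C = (0.000, -34.40). The virtual corner opposite H is at (-40.80, -34.40). A1 meets FT tangentially, so LT is at right angles to FT and the tangent condition forces LU to be normal to UC, with radius 5.7, so the center L sits 5.7 in from both sides at L = (-35.10, -28.70). That places the tangent points at T = (-40.80, -28.70) on FT and U = (-35.10, -34.40) on UC. Then |HT| = |T − H| = 49.88.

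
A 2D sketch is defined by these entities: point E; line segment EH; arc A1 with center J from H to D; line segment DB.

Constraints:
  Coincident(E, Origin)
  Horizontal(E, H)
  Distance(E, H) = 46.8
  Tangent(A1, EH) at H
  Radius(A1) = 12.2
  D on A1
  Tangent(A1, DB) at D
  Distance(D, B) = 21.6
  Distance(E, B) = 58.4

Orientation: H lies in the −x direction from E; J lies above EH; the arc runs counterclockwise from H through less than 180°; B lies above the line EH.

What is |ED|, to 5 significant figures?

39.868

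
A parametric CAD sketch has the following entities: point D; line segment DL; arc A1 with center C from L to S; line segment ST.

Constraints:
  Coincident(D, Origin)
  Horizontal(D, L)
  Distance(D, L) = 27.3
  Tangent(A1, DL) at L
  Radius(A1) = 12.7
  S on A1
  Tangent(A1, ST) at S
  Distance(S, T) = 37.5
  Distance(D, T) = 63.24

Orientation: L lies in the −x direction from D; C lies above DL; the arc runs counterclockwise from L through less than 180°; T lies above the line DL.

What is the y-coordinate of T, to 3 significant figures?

51.0

Checks: ∠(CL, LD) = 90.00° ✓; |CS| = 12.70 ✓; ∠(CS, ST) = 90.00° ✓; |ST| = 37.50 ✓; |DT| = 63.24 ✓.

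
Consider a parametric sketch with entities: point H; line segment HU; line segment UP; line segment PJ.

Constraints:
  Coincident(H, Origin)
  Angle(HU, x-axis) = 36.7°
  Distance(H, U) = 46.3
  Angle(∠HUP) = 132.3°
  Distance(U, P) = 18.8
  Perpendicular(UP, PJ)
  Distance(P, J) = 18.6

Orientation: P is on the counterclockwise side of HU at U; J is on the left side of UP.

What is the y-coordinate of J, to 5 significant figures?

48.195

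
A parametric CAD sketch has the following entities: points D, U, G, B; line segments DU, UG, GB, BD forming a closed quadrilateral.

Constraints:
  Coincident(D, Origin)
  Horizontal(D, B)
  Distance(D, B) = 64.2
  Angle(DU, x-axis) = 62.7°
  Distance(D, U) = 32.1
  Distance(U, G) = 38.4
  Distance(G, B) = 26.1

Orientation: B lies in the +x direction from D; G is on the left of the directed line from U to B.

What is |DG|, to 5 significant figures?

57.773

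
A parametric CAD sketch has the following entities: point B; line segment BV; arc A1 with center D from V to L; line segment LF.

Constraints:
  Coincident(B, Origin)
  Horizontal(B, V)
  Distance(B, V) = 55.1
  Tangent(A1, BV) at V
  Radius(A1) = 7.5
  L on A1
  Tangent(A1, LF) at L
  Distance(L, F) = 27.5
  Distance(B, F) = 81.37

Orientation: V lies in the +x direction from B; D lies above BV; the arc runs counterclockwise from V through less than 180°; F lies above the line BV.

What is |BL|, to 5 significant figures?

61.249

Checks: |DL| = 7.500 ✓; ∠(DL, LF) = 90.00° ✓; |LF| = 27.50 ✓; |BF| = 81.37 ✓.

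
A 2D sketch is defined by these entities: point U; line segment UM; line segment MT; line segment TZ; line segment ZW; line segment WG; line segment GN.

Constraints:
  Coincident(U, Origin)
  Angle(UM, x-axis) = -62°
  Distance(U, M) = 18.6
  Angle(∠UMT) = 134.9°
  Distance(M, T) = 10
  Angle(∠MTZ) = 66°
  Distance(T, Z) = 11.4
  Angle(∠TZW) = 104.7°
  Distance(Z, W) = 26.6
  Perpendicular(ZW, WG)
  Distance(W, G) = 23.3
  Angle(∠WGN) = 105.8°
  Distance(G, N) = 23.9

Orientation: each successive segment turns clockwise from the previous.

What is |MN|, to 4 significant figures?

20.67

U is at the origin; UM runs at -62.0° with length 18.6, so M = (8.732, -16.42). ∠UMT = 134.9° gives MT at -107.1° from the x-axis; with |MT| = 10.0, T = (5.792, -25.98). ∠MTZ = 66.0° gives TZ at 138.9° from the x-axis; with |TZ| = 11.4, Z = (-2.799, -18.49). ∠TZW = 104.7° gives ZW at 63.60° from the x-axis; with |ZW| = 26.6, W = (9.028, 5.339). The perpendicularity gives WG at right angles to ZW, so WG runs at -26.40°; with |WG| = 23.3, G = (29.90, -5.021). ∠WGN = 105.8° gives GN at -100.6° from the x-axis; with |GN| = 23.9, N = (25.50, -28.51). Then |MN| = |N − M| = 20.67.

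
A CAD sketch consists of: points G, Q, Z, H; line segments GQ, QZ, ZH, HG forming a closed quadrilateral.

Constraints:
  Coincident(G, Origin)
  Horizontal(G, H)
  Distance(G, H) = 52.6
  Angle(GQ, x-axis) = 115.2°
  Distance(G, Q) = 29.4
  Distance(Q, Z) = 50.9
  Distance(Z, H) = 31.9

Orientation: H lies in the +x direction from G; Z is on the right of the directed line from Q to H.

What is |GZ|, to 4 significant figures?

24.73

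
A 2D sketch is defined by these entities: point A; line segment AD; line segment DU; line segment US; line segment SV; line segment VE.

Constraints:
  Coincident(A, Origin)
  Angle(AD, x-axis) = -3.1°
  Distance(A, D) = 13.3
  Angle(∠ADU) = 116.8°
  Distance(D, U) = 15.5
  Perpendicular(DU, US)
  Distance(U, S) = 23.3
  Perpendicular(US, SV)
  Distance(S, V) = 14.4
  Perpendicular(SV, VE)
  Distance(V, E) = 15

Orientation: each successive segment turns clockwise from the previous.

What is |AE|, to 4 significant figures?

7.945

A is at the origin; AD runs at -3.1° with length 13.3, so D = (13.28, -0.7192). ∠ADU = 116.8° gives DU at -66.30° from the x-axis; with |DU| = 15.5, U = (19.51, -14.91). DU ⟂ US, so US runs at -156.3°; with |US| = 23.3, S = (-1.824, -24.28). US ⟂ SV, so SV runs at 113.7°; with |SV| = 14.4, V = (-7.612, -11.09). SV is perpendicular to VE, so VE runs at 23.70°; with |VE| = 15.0, E = (6.123, -5.063). Then |AE| = |E − A| = 7.945.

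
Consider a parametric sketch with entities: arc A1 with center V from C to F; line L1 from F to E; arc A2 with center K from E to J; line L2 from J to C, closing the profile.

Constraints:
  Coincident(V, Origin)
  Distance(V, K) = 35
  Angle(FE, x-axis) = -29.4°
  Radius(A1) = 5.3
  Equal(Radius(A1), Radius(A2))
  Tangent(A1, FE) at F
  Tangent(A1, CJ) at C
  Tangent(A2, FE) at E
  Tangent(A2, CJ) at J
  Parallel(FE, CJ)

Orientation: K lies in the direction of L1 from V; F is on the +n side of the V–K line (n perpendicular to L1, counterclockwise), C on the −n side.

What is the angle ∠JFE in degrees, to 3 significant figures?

16.8°

Tangency of A1 to both parallel lines with radius 5.3 puts F and C at V ± 5.3·n: F = (2.60, 4.62), C = (-2.60, -4.62). Equal radii place E and J the same way about K: E = K + 5.3·n = (33.1, -12.6), J = K − 5.3·n = (27.9, -21.8). Then cos ∠JFE = FJ·FE / (|FJ||FE|), giving 16.8°.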